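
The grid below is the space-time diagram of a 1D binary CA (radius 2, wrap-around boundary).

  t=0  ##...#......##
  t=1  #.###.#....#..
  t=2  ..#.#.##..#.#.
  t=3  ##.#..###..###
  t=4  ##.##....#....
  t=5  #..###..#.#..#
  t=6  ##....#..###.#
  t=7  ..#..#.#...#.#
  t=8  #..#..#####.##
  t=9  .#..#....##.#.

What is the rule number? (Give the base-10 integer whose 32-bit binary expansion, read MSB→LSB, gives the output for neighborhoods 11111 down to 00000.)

  #####|.  b31=0 t=3,i=13
  ####.|#  b30=1 t=0,i=0
  ###.#|#  b29=1 t=1,i=4
  ###..|.  b28=0 t=0,i=1
  ##.##|.  b27=0 t=4,i=2
  ##.#.|.  b26=0 t=1,i=5
  ##..#|#  b25=1 t=2,i=8
  ##...|#  b24=1 t=0,i=2
  #.###|#  b23=1 t=1,i=2
  #.##.|#  b22=1 t=2,i=6
  #.#.#|.  b21=0 t=2,i=4
  #.#..|#  b20=1 t=1,i=6
  #..##|.  b19=0 t=3,i=5
  #..#.|.  b18=0 t=1,i=13
  #...#|#  b17=1 t=0,i=3
  #....|.  b16=0 t=0,i=7
  .####|.  b15=0 t=0,i=13
  .###.|.  b14=0 t=1,i=3
  .##.#|.  b13=0 t=4,i=1
  .##..|#  b12=1 t=2,i=7
  .#.##|.  b11=0 t=1,i=1
  .#.#.|#  b10=1 t=2,i=3
  .#..#|#  b9=1 t=1,i=12
  .#...|#  b8=1 t=0,i=6
  ..###|.  b7=0 t=0,i=12
  ..##.|#  b6=1 t=4,i=0
  ..#.#|.  b5=0 t=1,i=0
  ..#..|.  b4=0 t=0,i=5
  ...##|#  b3=1 t=0,i=11
  ...#.|#  b2=1 t=0,i=4
  ....#|.  b1=0 t=0,i=10
  .....|.  b0=0 t=0,i=8
  bits 01100011110100100001011101001100 = 1674712908

1674712908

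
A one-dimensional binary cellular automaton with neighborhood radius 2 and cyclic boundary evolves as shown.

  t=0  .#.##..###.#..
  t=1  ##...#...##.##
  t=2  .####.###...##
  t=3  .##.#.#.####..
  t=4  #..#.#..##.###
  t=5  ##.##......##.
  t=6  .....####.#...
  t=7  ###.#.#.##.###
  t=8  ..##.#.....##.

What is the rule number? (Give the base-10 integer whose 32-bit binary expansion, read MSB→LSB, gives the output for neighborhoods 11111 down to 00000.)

931366189

  [31] ##### => .  t=7,i=0
  [30] ####. => .  t=1,i=0
  [29] ###.# => #  t=0,i=9
  [28] ###.. => #  t=1,i=1
  [27] ##.## => .  t=1,i=11
  [26] ##.#. => #  t=0,i=10
  [25] ##..# => #  t=0,i=5
  [24] ##... => #  t=1,i=2
  [23] #.### => #  t=1,i=12
  [22] #.##. => .  t=0,i=3
  [21] #.#.# => .  t=3,i=4
  [20] #.#.. => .  t=0,i=11
  [19] #..## => .  t=0,i=6
  [18] #..#. => .  t=4,i=2
  [17] #...# => #  t=0,i=13
  [16] #.... => #  t=5,i=6
  [15] .#### => #  t=1,i=13
  [14] .###. => .  t=0,i=8
  [13] .##.# => .  t=1,i=10
  [12] .##.. => .  t=0,i=4
  [11] .#.## => .  t=0,i=2
  [10] .#.#. => #  t=3,i=5
  [9] .#..# => .  t=4,i=6
  [8] .#... => #  t=0,i=12
  [7] ..### => .  t=0,i=7
  [6] ..##. => .  t=1,i=9
  [5] ..#.# => #  t=0,i=1
  [4] ..#.. => .  t=1,i=5
  [3] ...## => #  t=1,i=8
  [2] ...#. => #  t=0,i=0
  [1] ....# => .  t=5,i=9
  [0] ..... => #  t=5,i=7
  bits 00110111100000111000010100101101 = 931366189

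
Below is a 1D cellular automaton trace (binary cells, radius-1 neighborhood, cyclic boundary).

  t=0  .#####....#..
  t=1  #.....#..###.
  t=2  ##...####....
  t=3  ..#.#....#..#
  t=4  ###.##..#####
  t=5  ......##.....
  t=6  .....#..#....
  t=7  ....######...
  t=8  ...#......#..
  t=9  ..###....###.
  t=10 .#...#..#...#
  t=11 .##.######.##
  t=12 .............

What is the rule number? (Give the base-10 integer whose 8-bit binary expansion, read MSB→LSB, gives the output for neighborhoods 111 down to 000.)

22

  ### -> .   bit 7 = 0  t=0,i=2
  ##. -> .   bit 6 = 0  t=0,i=5
  #.# -> .   bit 5 = 0  t=1,i=12
  #.. -> #   bit 4 = 1  t=0,i=6
  .## -> .   bit 3 = 0  t=0,i=1
  .#. -> #   bit 2 = 1  t=0,i=10
  ..# -> #   bit 1 = 1  t=0,i=0
  ... -> .   bit 0 = 0  t=0,i=7
  bits 00010110 = 22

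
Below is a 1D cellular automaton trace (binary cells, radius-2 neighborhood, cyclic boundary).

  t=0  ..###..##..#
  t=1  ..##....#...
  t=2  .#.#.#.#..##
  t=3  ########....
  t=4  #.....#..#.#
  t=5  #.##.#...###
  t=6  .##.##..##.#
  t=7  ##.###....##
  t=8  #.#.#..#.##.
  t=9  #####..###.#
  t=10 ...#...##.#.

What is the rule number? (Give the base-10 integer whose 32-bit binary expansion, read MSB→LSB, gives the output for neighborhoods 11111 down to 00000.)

  [31] ##### => .  t=3,i=2
  [30] ####. => #  t=3,i=6
  [29] ###.# => .  t=5,i=0
  [28] ###.. => .  t=0,i=4
  [27] ##.## => #  t=5,i=1
  [26] ##.#. => #  t=2,i=0
  [25] ##..# => .  t=0,i=5
  [24] ##... => .  t=1,i=4
  [23] #.### => .  t=7,i=3
  [22] #.##. => #  t=4,i=11
  [21] #.#.# => #  t=2,i=1
  [20] #.#.. => #  t=2,i=7
  [19] #..## => .  t=0,i=1
  [18] #..#. => .  t=0,i=10
  [17] #...# => .  t=5,i=7
  [16] #.... => #  t=1,i=5
  [15] .#### => .  t=3,i=1
  [14] .###. => #  t=0,i=3
  [13] .##.# => .  t=2,i=11
  [12] .##.. => #  t=0,i=8
  [11] .#.## => #  t=4,i=10
  [10] .#.#. => #  t=2,i=2
  [9] .#..# => .  t=0,i=0
  [8] .#... => .  t=1,i=9
  [7] ..### => #  t=0,i=2
  [6] ..##. => .  t=0,i=7
  [5] ..#.# => #  t=4,i=9
  [4] ..#.. => .  t=0,i=11
  [3] ...## => #  t=1,i=1
  [2] ...#. => #  t=1,i=7
  [1] ....# => .  t=1,i=0
  [0] ..... => #  t=1,i=11
  bits 01001100011100010101110010101101 = 1282497709

1282497709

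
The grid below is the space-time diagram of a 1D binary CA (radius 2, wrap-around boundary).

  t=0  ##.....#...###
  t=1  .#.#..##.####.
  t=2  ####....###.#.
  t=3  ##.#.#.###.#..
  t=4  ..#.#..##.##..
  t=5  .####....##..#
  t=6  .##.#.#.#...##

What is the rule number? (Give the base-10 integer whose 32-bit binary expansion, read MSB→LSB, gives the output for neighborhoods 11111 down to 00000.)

  #####|.  b31=0 t=0,i=13
  ####.|.  b30=0 t=0,i=0
  ###.#|.  b29=0 t=2,i=10
  ###..|#  b28=1 t=0,i=1
  ##.##|#  b27=1 t=1,i=8
  ##.#.|#  b26=1 t=2,i=11
  ##..#|.  b25=0 t=1,i=13
  ##...|.  b24=0 t=0,i=2
  #.###|#  b23=1 t=1,i=9
  #.##.|#  b22=1 t=4,i=10
  #.#.#|.  b21=0 t=2,i=12
  #.#..|#  b20=1 t=1,i=3
  #..##|.  b19=0 t=1,i=5
  #..#.|#  b18=1 t=1,i=0
  #...#|#  b17=1 t=0,i=9
  #....|#  b16=1 t=0,i=3
  .####|#  b15=1 t=0,i=12
  .###.|#  b14=1 t=2,i=9
  .##.#|.  b13=0 t=1,i=7
  .##..|.  b12=0 t=4,i=11
  .#.##|.  b11=0 t=2,i=13
  .#.#.|#  b10=1 t=1,i=2
  .#..#|.  b9=0 t=1,i=4
  .#...|.  b8=0 t=0,i=8
  ..###|#  b7=1 t=0,i=11
  ..##.|.  b6=0 t=1,i=6
  ..#.#|#  b5=1 t=1,i=1
  ..#..|#  b4=1 t=0,i=7
  ...##|#  b3=1 t=0,i=10
  ...#.|#  b2=1 t=0,i=6
  ....#|.  b1=0 t=0,i=5
  .....|.  b0=0 t=0,i=4
  bits 00011100110101111100010010111100 = 483902652

483902652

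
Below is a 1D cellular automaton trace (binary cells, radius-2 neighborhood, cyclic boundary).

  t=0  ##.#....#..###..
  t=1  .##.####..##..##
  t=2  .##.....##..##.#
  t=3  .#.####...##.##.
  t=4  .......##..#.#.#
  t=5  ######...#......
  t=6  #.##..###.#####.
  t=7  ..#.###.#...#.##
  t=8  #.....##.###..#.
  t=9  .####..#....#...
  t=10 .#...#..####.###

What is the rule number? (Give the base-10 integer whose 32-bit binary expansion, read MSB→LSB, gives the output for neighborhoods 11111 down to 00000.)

2806718855

  #####|#  b31=1 t=5,i=2
  ####.|.  b30=0 t=1,i=6
  ###.#|#  b29=1 t=6,i=8
  ###..|.  b28=0 t=0,i=13
  ##.##|.  b27=0 t=1,i=0
  ##.#.|#  b26=1 t=0,i=2
  ##..#|#  b25=1 t=0,i=14
  ##...|#  b24=1 t=2,i=3
  #.###|.  b23=0 t=1,i=4
  #.##.|#  b22=1 t=1,i=1
  #.#.#|.  b21=0 t=2,i=15
  #.#..|.  b20=0 t=0,i=3
  #..##|#  b19=1 t=0,i=10
  #..#.|.  b18=0 t=3,i=0
  #...#|#  b17=1 t=3,i=8
  #....|#  b16=1 t=0,i=5
  .####|.  b15=0 t=1,i=5
  .###.|.  b14=0 t=0,i=12
  .##.#|#  b13=1 t=0,i=1
  .##..|.  b12=0 t=1,i=11
  .#.##|.  b11=0 t=2,i=0
  .#.#.|.  b10=0 t=4,i=12
  .#..#|.  b9=0 t=0,i=9
  .#...|#  b8=1 t=0,i=4
  ..###|#  b7=1 t=0,i=11
  ..##.|.  b6=0 t=0,i=0
  ..#.#|.  b5=0 t=3,i=1
  ..#..|.  b4=0 t=0,i=8
  ...##|.  b3=0 t=2,i=7
  ...#.|#  b2=1 t=0,i=7
  ....#|#  b1=1 t=0,i=6
  .....|#  b0=1 t=2,i=5
  bits 10100111010010110010000110000111 = 2806718855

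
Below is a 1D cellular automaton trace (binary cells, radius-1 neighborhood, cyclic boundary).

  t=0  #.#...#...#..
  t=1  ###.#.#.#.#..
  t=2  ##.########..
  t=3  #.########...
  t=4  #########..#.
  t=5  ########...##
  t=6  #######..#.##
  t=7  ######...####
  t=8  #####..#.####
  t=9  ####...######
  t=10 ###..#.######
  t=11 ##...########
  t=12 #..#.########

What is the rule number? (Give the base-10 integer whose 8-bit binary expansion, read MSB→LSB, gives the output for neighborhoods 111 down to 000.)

173

  ### -> #   bit 7 = 1  t=1,i=1
  ##. -> .   bit 6 = 0  t=1,i=2
  #.# -> #   bit 5 = 1  t=0,i=1
  #.. -> .   bit 4 = 0  t=0,i=3
  .## -> #   bit 3 = 1  t=1,i=0
  .#. -> #   bit 2 = 1  t=0,i=0
  ..# -> .   bit 1 = 0  t=0,i=5
  ... -> #   bit 0 = 1  t=0,i=4
  bits 10101101 = 173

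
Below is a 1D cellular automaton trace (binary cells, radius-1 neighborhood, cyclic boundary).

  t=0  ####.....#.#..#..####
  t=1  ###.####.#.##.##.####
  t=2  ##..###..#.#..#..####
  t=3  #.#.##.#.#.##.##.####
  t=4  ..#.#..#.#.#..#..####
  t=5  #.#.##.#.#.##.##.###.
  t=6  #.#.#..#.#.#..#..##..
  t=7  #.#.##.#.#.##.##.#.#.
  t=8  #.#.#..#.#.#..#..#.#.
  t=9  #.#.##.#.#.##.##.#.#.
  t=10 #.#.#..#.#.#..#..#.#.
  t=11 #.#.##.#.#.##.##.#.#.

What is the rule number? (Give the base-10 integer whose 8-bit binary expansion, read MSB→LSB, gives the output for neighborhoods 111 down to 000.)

  [7] ### => #  t=0,i=0
  [6] ##. => .  t=0,i=3
  [5] #.# => .  t=0,i=10
  [4] #.. => #  t=0,i=4
  [3] .## => #  t=0,i=17
  [2] .#. => #  t=0,i=9
  [1] ..# => .  t=0,i=8
  [0] ... => #  t=0,i=5
  bits 10011101 = 157

157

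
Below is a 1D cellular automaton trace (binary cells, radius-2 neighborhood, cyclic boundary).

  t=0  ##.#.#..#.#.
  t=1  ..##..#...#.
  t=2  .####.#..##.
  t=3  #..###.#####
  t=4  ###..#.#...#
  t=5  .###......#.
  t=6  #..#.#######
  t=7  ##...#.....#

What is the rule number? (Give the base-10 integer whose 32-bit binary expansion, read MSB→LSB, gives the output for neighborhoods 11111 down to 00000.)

1990791775

  [31] ##### => .  t=3,i=9
  [30] ####. => #  t=2,i=3
  [29] ###.# => #  t=2,i=4
  [28] ###.. => #  t=3,i=0
  [27] ##.## => .  t=3,i=6
  [26] ##.#. => #  t=0,i=2
  [25] ##..# => #  t=1,i=4
  [24] ##... => .  t=5,i=4
  [23] #.### => #  t=3,i=7
  [22] #.##. => .  t=0,i=0
  [21] #.#.# => #  t=0,i=3
  [20] #.#.. => .  t=0,i=5
  [19] #..## => #  t=2,i=0
  [18] #..#. => .  t=0,i=7
  [17] #...# => .  t=1,i=0
  [16] #.... => #  t=5,i=5
  [15] .#### => .  t=2,i=2
  [14] .###. => .  t=3,i=4
  [13] .##.# => .  t=0,i=1
  [12] .##.. => #  t=1,i=3
  [11] .#.## => .  t=0,i=11
  [10] .#.#. => .  t=0,i=4
  [9] .#..# => #  t=0,i=6
  [8] .#... => .  t=1,i=7
  [7] ..### => .  t=2,i=1
  [6] ..##. => #  t=1,i=2
  [5] ..#.# => .  t=0,i=8
  [4] ..#.. => #  t=1,i=6
  [3] ...## => #  t=1,i=1
  [2] ...#. => #  t=1,i=9
  [1] ....# => #  t=5,i=8
  [0] ..... => #  t=5,i=6
  bits 01110110101010010001001001011111 = 1990791775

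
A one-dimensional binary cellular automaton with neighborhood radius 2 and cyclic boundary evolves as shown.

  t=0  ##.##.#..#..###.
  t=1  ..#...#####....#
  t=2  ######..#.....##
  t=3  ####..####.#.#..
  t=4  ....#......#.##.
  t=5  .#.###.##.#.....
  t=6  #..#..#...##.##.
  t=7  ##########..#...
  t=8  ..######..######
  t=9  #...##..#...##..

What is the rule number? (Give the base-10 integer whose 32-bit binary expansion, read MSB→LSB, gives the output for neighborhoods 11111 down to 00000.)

2327184157

  #####|#  b31=1 t=1,i=8
  ####.|.  b30=0 t=1,i=9
  ###.#|.  b29=0 t=0,i=14
  ###..|.  b28=0 t=1,i=10
  ##.##|#  b27=1 t=0,i=2
  ##.#.|.  b26=0 t=0,i=5
  ##..#|#  b25=1 t=2,i=6
  ##...|.  b24=0 t=1,i=11
  #.###|#  b23=1 t=5,i=3
  #.##.|.  b22=0 t=0,i=0
  #.#.#|#  b21=1 t=3,i=11
  #.#..|#  b20=1 t=0,i=6
  #..##|.  b19=0 t=0,i=11
  #..#.|#  b18=1 t=0,i=8
  #...#|#  b17=1 t=1,i=4
  #....|.  b16=0 t=1,i=12
  .####|.  b15=0 t=1,i=7
  .###.|.  b14=0 t=0,i=13
  .##.#|.  b13=0 t=0,i=1
  .##..|.  b12=0 t=4,i=14
  .#.##|.  b11=0 t=4,i=12
  .#.#.|.  b10=0 t=3,i=12
  .#..#|#  b9=1 t=0,i=7
  .#...|#  b8=1 t=1,i=3
  ..###|.  b7=0 t=0,i=12
  ..##.|.  b6=0 t=6,i=10
  ..#.#|.  b5=0 t=4,i=11
  ..#..|#  b4=1 t=0,i=9
  ...##|#  b3=1 t=1,i=5
  ...#.|#  b2=1 t=1,i=14
  ....#|.  b1=0 t=1,i=13
  .....|#  b0=1 t=2,i=11
  bits 10001010101101100000001100011101 = 2327184157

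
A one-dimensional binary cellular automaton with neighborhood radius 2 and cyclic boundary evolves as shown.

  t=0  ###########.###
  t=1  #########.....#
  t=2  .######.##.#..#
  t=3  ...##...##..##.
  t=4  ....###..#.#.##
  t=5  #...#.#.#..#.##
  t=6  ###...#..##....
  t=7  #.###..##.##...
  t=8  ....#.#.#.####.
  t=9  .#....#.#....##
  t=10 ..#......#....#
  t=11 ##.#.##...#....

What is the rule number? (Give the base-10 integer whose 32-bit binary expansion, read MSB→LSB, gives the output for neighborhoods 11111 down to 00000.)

2439918465

  ##### -> #   bit 31 = 1  t=0,i=0
  ####. -> .   bit 30 = 0  t=0,i=9
  ###.# -> .   bit 29 = 0  t=0,i=10
  ###.. -> #   bit 28 = 1  t=1,i=8
  ##.## -> .   bit 27 = 0  t=0,i=11
  ##.#. -> .   bit 26 = 0  t=2,i=10
  ##..# -> .   bit 25 = 0  t=3,i=10
  ##... -> #   bit 24 = 1  t=1,i=9
  #.### -> .   bit 23 = 0  t=0,i=12
  #.##. -> #   bit 22 = 1  t=2,i=8
  #.#.# -> #   bit 21 = 1  t=4,i=11
  #.#.. -> .   bit 20 = 0  t=2,i=11
  #..## -> #   bit 19 = 1  t=3,i=11
  #..#. -> #   bit 18 = 1  t=2,i=13
  #...# -> #   bit 17 = 1  t=3,i=6
  #.... -> .   bit 16 = 0  t=1,i=10
  .#### -> .   bit 15 = 0  t=0,i=13
  .###. -> .   bit 14 = 0  t=4,i=5
  .##.# -> #   bit 13 = 1  t=2,i=9
  .##.. -> #   bit 12 = 1  t=3,i=4
  .#.## -> .   bit 11 = 0  t=2,i=0
  .#.#. -> .   bit 10 = 0  t=4,i=10
  .#..# -> #   bit 9 = 1  t=2,i=12
  .#... -> #   bit 8 = 1  t=9,i=2
  ..### -> #   bit 7 = 1  t=1,i=14
  ..##. -> .   bit 6 = 0  t=3,i=3
  ..#.# -> .   bit 5 = 0  t=2,i=14
  ..#.. -> .   bit 4 = 0  t=6,i=6
  ...## -> .   bit 3 = 0  t=1,i=13
  ...#. -> .   bit 2 = 0  t=5,i=3
  ....# -> .   bit 1 = 0  t=1,i=12
  ..... -> #   bit 0 = 1  t=1,i=11
  bits 10010001011011100011001110000001 = 2439918465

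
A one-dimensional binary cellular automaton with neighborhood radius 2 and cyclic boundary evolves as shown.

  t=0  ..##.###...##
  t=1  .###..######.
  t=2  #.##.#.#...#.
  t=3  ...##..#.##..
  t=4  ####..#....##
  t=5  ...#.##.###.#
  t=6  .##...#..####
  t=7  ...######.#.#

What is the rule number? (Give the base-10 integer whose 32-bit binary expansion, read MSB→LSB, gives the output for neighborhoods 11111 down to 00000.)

  #####|.  b31=0 t=1,i=8
  ####.|.  b30=0 t=1,i=10
  ###.#|#  b29=1 t=5,i=10
  ###..|#  b28=1 t=0,i=7
  ##.##|.  b27=0 t=0,i=4
  ##.#.|#  b26=1 t=2,i=4
  ##..#|.  b25=0 t=0,i=0
  ##...|#  b24=1 t=0,i=8
  #.###|.  b23=0 t=0,i=5
  #.##.|.  b22=0 t=2,i=2
  #.#.#|.  b21=0 t=2,i=0
  #.#..|#  b20=1 t=2,i=7
  #..##|#  b19=1 t=0,i=1
  #..#.|#  b18=1 t=3,i=6
  #...#|#  b17=1 t=0,i=9
  #....|#  b16=1 t=3,i=12
  .####|#  b15=1 t=1,i=7
  .###.|#  b14=1 t=0,i=6
  .##.#|#  b13=1 t=0,i=3
  .##..|.  b12=0 t=0,i=12
  .#.##|.  b11=0 t=2,i=1
  .#.#.|.  b10=0 t=2,i=6
  .#..#|#  b9=1 t=6,i=7
  .#...|.  b8=0 t=2,i=8
  ..###|.  b7=0 t=1,i=1
  ..##.|#  b6=1 t=0,i=2
  ..#.#|.  b5=0 t=2,i=11
  ..#..|#  b4=1 t=4,i=6
  ...##|#  b3=1 t=0,i=10
  ...#.|#  b2=1 t=2,i=10
  ....#|#  b1=1 t=3,i=1
  .....|#  b0=1 t=3,i=0
  bits 00110101000111111110001001011111 = 891282015

891282015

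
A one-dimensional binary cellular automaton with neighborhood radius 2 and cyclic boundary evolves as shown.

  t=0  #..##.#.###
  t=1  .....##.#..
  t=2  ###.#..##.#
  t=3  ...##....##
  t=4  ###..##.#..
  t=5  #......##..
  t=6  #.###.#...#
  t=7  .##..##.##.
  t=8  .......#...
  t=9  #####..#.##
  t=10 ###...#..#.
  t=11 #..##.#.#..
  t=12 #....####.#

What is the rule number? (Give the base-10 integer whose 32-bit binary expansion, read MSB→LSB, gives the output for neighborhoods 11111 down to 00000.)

  #####|#  b31=1 t=9,i=0
  ####.|.  b30=0 t=0,i=10
  ###.#|.  b29=0 t=2,i=2
  ###..|.  b28=0 t=0,i=0
  ##.##|#  b27=1 t=2,i=9
  ##.#.|#  b26=1 t=0,i=5
  ##..#|.  b25=0 t=0,i=1
  ##...|#  b24=1 t=3,i=0
  #.###|#  b23=1 t=0,i=8
  #.##.|.  b22=0 t=7,i=8
  #.#.#|#  b21=1 t=0,i=6
  #.#..|#  b20=1 t=1,i=8
  #..##|.  b19=0 t=0,i=2
  #..#.|#  b18=1 t=5,i=10
  #...#|#  b17=1 t=3,i=1
  #....|#  b16=1 t=1,i=10
  .####|.  b15=0 t=0,i=9
  .###.|.  b14=0 t=4,i=1
  .##.#|.  b13=0 t=0,i=4
  .##..|.  b12=0 t=3,i=4
  .#.##|.  b11=0 t=0,i=7
  .#.#.|#  b10=1 t=11,i=7
  .#..#|.  b9=0 t=2,i=5
  .#...|.  b8=0 t=1,i=9
  ..###|#  b7=1 t=4,i=0
  ..##.|.  b6=0 t=0,i=3
  ..#.#|.  b5=0 t=9,i=7
  ..#..|#  b4=1 t=5,i=0
  ...##|#  b3=1 t=1,i=4
  ...#.|.  b2=0 t=8,i=6
  ....#|.  b1=0 t=1,i=3
  .....|#  b0=1 t=1,i=0
  bits 10001101101101110000010010011001 = 2377581721

2377581721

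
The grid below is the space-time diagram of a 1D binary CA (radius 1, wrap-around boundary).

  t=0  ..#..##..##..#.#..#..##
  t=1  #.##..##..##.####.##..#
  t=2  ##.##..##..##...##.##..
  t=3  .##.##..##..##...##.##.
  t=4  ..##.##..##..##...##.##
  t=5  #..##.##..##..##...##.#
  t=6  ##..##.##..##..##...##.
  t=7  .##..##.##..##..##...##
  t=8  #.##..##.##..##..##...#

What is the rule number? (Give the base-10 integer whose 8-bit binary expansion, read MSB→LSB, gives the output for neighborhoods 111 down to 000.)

116

  ### -> .   bit 7 = 0  t=1,i=14
  ##. -> #   bit 6 = 1  t=0,i=6
  #.# -> #   bit 5 = 1  t=0,i=14
  #.. -> #   bit 4 = 1  t=0,i=0
  .## -> .   bit 3 = 0  t=0,i=5
  .#. -> #   bit 2 = 1  t=0,i=2
  ..# -> .   bit 1 = 0  t=0,i=1
  ... -> .   bit 0 = 0  t=2,i=14
  bits 01110100 = 116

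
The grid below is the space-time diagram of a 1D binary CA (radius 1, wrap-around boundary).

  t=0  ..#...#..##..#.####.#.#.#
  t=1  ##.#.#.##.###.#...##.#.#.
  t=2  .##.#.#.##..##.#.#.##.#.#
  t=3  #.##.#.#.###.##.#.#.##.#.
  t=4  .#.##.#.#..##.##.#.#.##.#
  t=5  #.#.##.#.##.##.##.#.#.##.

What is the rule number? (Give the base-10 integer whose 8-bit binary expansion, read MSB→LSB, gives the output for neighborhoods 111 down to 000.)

114

  ### -> .   bit 7 = 0  t=0,i=16
  ##. -> #   bit 6 = 1  t=0,i=10
  #.# -> #   bit 5 = 1  t=0,i=14
  #.. -> #   bit 4 = 1  t=0,i=0
  .## -> .   bit 3 = 0  t=0,i=9
  .#. -> .   bit 2 = 0  t=0,i=2
  ..# -> #   bit 1 = 1  t=0,i=1
  ... -> .   bit 0 = 0  t=0,i=4
  bits 01110010 = 114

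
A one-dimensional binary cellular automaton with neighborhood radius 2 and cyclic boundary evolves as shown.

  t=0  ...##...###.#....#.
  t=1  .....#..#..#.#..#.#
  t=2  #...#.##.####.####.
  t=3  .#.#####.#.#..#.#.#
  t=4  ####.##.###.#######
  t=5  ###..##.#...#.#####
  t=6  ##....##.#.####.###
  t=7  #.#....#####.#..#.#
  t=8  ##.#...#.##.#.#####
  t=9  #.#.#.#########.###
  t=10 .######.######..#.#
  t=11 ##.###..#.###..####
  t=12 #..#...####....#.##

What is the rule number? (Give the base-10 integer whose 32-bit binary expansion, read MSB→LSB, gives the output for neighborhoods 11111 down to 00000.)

3320065956

  [31] ##### => #  t=3,i=5
  [30] ####. => #  t=2,i=11
  [29] ###.# => .  t=0,i=10
  [28] ###.. => .  t=5,i=2
  [27] ##.## => .  t=2,i=8
  [26] ##.#. => #  t=0,i=11
  [25] ##..# => .  t=5,i=3
  [24] ##... => #  t=0,i=5
  [23] #.### => #  t=2,i=9
  [22] #.##. => #  t=2,i=6
  [21] #.#.# => #  t=3,i=1
  [20] #.#.. => .  t=0,i=12
  [19] #..## => .  t=5,i=4
  [18] #..#. => #  t=1,i=7
  [17] #...# => .  t=0,i=6
  [16] #.... => .  t=0,i=0
  [15] .#### => .  t=2,i=10
  [14] .###. => .  t=0,i=9
  [13] .##.# => #  t=2,i=7
  [12] .##.. => .  t=0,i=4
  [11] .#.## => #  t=2,i=5
  [10] .#.#. => #  t=1,i=12
  [9] .#..# => #  t=1,i=6
  [8] .#... => #  t=0,i=13
  [7] ..### => #  t=0,i=8
  [6] ..##. => .  t=0,i=3
  [5] ..#.# => #  t=1,i=11
  [4] ..#.. => .  t=0,i=17
  [3] ...## => .  t=0,i=2
  [2] ...#. => #  t=0,i=16
  [1] ....# => .  t=0,i=1
  [0] ..... => .  t=1,i=2
  bits 11000101111001000010111110100100 = 3320065956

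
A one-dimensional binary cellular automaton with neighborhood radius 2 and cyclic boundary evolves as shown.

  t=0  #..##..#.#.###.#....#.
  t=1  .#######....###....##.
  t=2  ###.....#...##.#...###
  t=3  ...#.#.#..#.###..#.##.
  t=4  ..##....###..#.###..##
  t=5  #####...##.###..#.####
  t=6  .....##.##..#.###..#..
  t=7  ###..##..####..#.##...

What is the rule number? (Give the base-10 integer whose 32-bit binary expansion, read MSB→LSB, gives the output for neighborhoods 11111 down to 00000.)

655291109

  nb #####: next=.  (t=1,i=3, bit31=0)
  nb ####.: next=.  (t=1,i=6, bit30=0)
  nb ###.#: next=#  (t=0,i=13, bit29=1)
  nb ###..: next=.  (t=1,i=7, bit28=0)
  nb ##.##: next=.  (t=5,i=10, bit27=0)
  nb ##.#.: next=#  (t=0,i=14, bit26=1)
  nb ##..#: next=#  (t=0,i=5, bit25=1)
  nb ##...: next=#  (t=1,i=8, bit24=1)
  nb #.###: next=.  (t=0,i=11, bit23=0)
  nb #.##.: next=.  (t=3,i=19, bit22=0)
  nb #.#.#: next=.  (t=0,i=9, bit21=0)
  nb #.#..: next=.  (t=0,i=0, bit20=0)
  nb #..##: next=#  (t=0,i=2, bit19=1)
  nb #..#.: next=#  (t=0,i=6, bit18=1)
  nb #...#: next=#  (t=2,i=10, bit17=1)
  nb #....: next=.  (t=0,i=17, bit16=0)
  nb .####: next=#  (t=1,i=2, bit15=1)
  nb .###.: next=#  (t=0,i=12, bit14=1)
  nb .##.#: next=#  (t=2,i=13, bit13=1)
  nb .##..: next=#  (t=0,i=4, bit12=1)
  nb .#.##: next=.  (t=0,i=10, bit11=0)
  nb .#.#.: next=.  (t=0,i=8, bit10=0)
  nb .#..#: next=#  (t=0,i=1, bit9=1)
  nb .#...: next=.  (t=0,i=16, bit8=0)
  nb ..###: next=#  (t=1,i=1, bit7=1)
  nb ..##.: next=#  (t=0,i=3, bit6=1)
  nb ..#.#: next=#  (t=0,i=7, bit5=1)
  nb ..#..: next=.  (t=2,i=8, bit4=0)
  nb ...##: next=.  (t=1,i=11, bit3=0)
  nb ...#.: next=#  (t=0,i=19, bit2=1)
  nb ....#: next=.  (t=0,i=18, bit1=0)
  nb .....: next=#  (t=2,i=5, bit0=1)
  bits 00100111000011101111001011100101 = 655291109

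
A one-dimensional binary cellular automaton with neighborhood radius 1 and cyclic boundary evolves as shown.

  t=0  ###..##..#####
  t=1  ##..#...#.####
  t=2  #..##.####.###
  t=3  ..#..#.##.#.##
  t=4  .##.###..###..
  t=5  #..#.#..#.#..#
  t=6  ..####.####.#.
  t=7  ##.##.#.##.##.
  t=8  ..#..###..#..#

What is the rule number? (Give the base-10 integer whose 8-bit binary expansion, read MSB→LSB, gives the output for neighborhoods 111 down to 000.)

  [7] ### => #  t=0,i=0
  [6] ##. => .  t=0,i=2
  [5] #.# => #  t=1,i=9
  [4] #.. => .  t=0,i=3
  [3] .## => .  t=0,i=5
  [2] .#. => #  t=1,i=4
  [1] ..# => #  t=0,i=4
  [0] ... => #  t=1,i=6
  bits 10100111 = 167

167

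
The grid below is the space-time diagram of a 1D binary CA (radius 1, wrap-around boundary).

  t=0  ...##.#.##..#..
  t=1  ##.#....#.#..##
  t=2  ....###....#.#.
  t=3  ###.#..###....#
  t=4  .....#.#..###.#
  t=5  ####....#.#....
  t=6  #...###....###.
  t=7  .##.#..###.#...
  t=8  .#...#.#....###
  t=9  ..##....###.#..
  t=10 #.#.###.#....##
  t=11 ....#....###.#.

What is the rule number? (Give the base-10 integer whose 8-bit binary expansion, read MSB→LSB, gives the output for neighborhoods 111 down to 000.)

25

  nb ###: next=.  (t=1,i=0, bit7=0)
  nb ##.: next=.  (t=0,i=4, bit6=0)
  nb #.#: next=.  (t=0,i=5, bit5=0)
  nb #..: next=#  (t=0,i=10, bit4=1)
  nb .##: next=#  (t=0,i=3, bit3=1)
  nb .#.: next=.  (t=0,i=6, bit2=0)
  nb ..#: next=.  (t=0,i=2, bit1=0)
  nb ...: next=#  (t=0,i=0, bit0=1)
  bits 00011001 = 25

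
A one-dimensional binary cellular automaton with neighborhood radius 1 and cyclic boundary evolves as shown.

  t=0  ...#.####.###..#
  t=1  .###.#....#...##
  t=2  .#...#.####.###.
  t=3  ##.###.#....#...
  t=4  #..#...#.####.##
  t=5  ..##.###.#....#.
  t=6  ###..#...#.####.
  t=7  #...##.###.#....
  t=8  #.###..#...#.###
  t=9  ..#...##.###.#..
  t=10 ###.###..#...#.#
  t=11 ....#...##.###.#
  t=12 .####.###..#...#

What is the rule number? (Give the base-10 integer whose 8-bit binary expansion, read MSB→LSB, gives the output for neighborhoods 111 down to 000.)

15

  ### -> .   bit 7 = 0  t=0,i=6
  ##. -> .   bit 6 = 0  t=0,i=8
  #.# -> .   bit 5 = 0  t=0,i=4
  #.. -> .   bit 4 = 0  t=0,i=0
  .## -> #   bit 3 = 1  t=0,i=5
  .#. -> #   bit 2 = 1  t=0,i=3
  ..# -> #   bit 1 = 1  t=0,i=2
  ... -> #   bit 0 = 1  t=0,i=1
  bits 00001111 = 15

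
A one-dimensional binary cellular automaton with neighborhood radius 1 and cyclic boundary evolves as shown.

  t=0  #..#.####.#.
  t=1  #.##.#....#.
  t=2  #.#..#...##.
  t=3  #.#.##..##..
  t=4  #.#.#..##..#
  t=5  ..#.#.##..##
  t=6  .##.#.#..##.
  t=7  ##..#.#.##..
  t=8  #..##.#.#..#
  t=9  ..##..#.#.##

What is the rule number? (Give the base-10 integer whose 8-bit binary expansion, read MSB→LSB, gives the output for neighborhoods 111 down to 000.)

  [7] ### => .  t=0,i=6
  [6] ##. => .  t=0,i=8
  [5] #.# => .  t=0,i=4
  [4] #.. => .  t=0,i=1
  [3] .## => #  t=0,i=5
  [2] .#. => #  t=0,i=0
  [1] ..# => #  t=0,i=2
  [0] ... => .  t=1,i=7
  bits 00001110 = 14

14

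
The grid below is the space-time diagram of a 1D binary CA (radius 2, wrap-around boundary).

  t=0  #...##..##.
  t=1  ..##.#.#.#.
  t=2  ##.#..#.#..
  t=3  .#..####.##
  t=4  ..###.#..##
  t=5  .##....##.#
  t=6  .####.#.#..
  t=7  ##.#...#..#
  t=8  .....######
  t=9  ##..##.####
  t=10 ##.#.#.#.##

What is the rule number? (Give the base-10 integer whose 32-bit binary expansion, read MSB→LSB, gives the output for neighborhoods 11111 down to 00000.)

3520018108

  nb #####: next=#  (t=8,i=7, bit31=1)
  nb ####.: next=#  (t=3,i=6, bit30=1)
  nb ###.#: next=.  (t=3,i=7, bit29=0)
  nb ###..: next=#  (t=8,i=10, bit28=1)
  nb ##.##: next=.  (t=3,i=8, bit27=0)
  nb ##.#.: next=.  (t=0,i=10, bit26=0)
  nb ##..#: next=.  (t=0,i=6, bit25=0)
  nb ##...: next=#  (t=5,i=3, bit24=1)
  nb #.###: next=#  (t=9,i=7, bit23=1)
  nb #.##.: next=#  (t=3,i=9, bit22=1)
  nb #.#.#: next=.  (t=1,i=5, bit21=0)
  nb #.#..: next=.  (t=0,i=0, bit20=0)
  nb #..##: next=#  (t=0,i=7, bit19=1)
  nb #..#.: next=#  (t=2,i=5, bit18=1)
  nb #...#: next=#  (t=0,i=2, bit17=1)
  nb #....: next=#  (t=5,i=4, bit16=1)
  nb .####: next=.  (t=3,i=5, bit15=0)
  nb .###.: next=.  (t=4,i=3, bit14=0)
  nb .##.#: next=#  (t=0,i=9, bit13=1)
  nb .##..: next=#  (t=0,i=5, bit12=1)
  nb .#.##: next=.  (t=5,i=0, bit11=0)
  nb .#.#.: next=#  (t=1,i=6, bit10=1)
  nb .#..#: next=#  (t=2,i=4, bit9=1)
  nb .#...: next=.  (t=0,i=1, bit8=0)
  nb ..###: next=#  (t=3,i=4, bit7=1)
  nb ..##.: next=.  (t=0,i=4, bit6=0)
  nb ..#.#: next=#  (t=2,i=6, bit5=1)
  nb ..#..: next=#  (t=7,i=7, bit4=1)
  nb ...##: next=#  (t=0,i=3, bit3=1)
  nb ...#.: next=#  (t=7,i=6, bit2=1)
  nb ....#: next=.  (t=5,i=5, bit1=0)
  nb .....: next=.  (t=8,i=2, bit0=0)
  bits 11010001110011110011011010111100 = 3520018108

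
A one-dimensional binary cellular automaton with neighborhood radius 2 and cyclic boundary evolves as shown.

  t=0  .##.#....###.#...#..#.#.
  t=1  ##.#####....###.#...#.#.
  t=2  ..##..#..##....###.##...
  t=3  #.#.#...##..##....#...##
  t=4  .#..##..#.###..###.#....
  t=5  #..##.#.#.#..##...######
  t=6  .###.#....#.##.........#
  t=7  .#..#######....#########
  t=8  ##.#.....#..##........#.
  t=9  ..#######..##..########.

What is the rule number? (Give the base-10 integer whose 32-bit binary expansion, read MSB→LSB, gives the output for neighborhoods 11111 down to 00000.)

1318650215

  #####|.  b31=0 t=1,i=5
  ####.|#  b30=1 t=1,i=6
  ###.#|.  b29=0 t=0,i=11
  ###..|.  b28=0 t=1,i=7
  ##.##|#  b27=1 t=1,i=2
  ##.#.|#  b26=1 t=0,i=3
  ##..#|#  b25=1 t=2,i=4
  ##...|.  b24=0 t=1,i=8
  #.###|#  b23=1 t=1,i=3
  #.##.|.  b22=0 t=1,i=0
  #.#.#|.  b21=0 t=1,i=22
  #.#..|#  b20=1 t=0,i=4
  #..##|#  b19=1 t=0,i=0
  #..#.|.  b18=0 t=0,i=19
  #...#|.  b17=0 t=0,i=15
  #....|#  b16=1 t=0,i=6
  .####|.  b15=0 t=1,i=4
  .###.|.  b14=0 t=0,i=10
  .##.#|.  b13=0 t=0,i=2
  .##..|.  b12=0 t=2,i=3
  .#.##|.  b11=0 t=1,i=23
  .#.#.|.  b10=0 t=0,i=21
  .#..#|.  b9=0 t=0,i=18
  .#...|#  b8=1 t=0,i=5
  ..###|.  b7=0 t=0,i=9
  ..##.|#  b6=1 t=0,i=1
  ..#.#|#  b5=1 t=0,i=20
  ..#..|.  b4=0 t=0,i=17
  ...##|.  b3=0 t=0,i=8
  ...#.|#  b2=1 t=0,i=16
  ....#|#  b1=1 t=0,i=7
  .....|#  b0=1 t=2,i=23
  bits 01001110100110010000000101100111 = 1318650215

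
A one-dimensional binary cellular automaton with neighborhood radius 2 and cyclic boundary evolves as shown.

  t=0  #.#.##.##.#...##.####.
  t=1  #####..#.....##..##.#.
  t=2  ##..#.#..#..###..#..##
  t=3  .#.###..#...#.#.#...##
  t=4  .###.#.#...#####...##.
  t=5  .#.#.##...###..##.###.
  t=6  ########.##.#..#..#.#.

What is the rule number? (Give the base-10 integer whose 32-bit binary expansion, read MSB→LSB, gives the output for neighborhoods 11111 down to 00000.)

837131500

  [31] ##### => .  t=1,i=2
  [30] ####. => .  t=0,i=19
  [29] ###.# => #  t=0,i=20
  [28] ###.. => #  t=1,i=4
  [27] ##.## => .  t=0,i=6
  [26] ##.#. => .  t=0,i=9
  [25] ##..# => .  t=1,i=5
  [24] ##... => #  t=4,i=16
  [23] #.### => #  t=0,i=17
  [22] #.##. => #  t=0,i=4
  [21] #.#.# => #  t=0,i=0
  [20] #.#.. => .  t=0,i=10
  [19] #..## => .  t=1,i=16
  [18] #..#. => #  t=1,i=6
  [17] #...# => .  t=0,i=12
  [16] #.... => #  t=1,i=9
  [15] .#### => #  t=0,i=18
  [14] .###. => .  t=2,i=13
  [13] .##.# => .  t=0,i=5
  [12] .##.. => #  t=1,i=14
  [11] .#.## => #  t=0,i=3
  [10] .#.#. => #  t=0,i=1
  [9] .#..# => .  t=2,i=7
  [8] .#... => .  t=0,i=11
  [7] ..### => #  t=2,i=12
  [6] ..##. => #  t=0,i=14
  [5] ..#.# => #  t=2,i=4
  [4] ..#.. => .  t=1,i=7
  [3] ...## => #  t=0,i=13
  [2] ...#. => #  t=3,i=11
  [1] ....# => .  t=1,i=11
  [0] ..... => .  t=1,i=10
  bits 00110001111001011001110011101100 = 837131500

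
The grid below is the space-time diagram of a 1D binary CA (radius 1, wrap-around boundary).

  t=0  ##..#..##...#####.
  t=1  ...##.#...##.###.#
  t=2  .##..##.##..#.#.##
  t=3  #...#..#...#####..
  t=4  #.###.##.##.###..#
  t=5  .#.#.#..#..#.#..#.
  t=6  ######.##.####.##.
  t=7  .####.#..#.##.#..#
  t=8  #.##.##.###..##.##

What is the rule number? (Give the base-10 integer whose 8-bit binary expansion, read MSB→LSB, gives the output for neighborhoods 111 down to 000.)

  ### -> #   bit 7 = 1  t=0,i=13
  ##. -> .   bit 6 = 0  t=0,i=1
  #.# -> #   bit 5 = 1  t=0,i=17
  #.. -> .   bit 4 = 0  t=0,i=2
  .## -> .   bit 3 = 0  t=0,i=0
  .#. -> #   bit 2 = 1  t=0,i=4
  ..# -> #   bit 1 = 1  t=0,i=3
  ... -> #   bit 0 = 1  t=0,i=10
  bits 10100111 = 167

167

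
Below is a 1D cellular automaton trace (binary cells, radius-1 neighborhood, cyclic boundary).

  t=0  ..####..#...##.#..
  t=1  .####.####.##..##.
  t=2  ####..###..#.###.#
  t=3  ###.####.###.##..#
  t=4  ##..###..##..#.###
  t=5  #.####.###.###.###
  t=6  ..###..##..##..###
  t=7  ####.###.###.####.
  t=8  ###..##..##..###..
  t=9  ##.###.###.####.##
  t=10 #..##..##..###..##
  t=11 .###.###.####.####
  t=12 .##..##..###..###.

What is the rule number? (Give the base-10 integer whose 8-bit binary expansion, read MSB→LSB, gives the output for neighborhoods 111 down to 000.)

  nb ###: next=#  (t=0,i=3, bit7=1)
  nb ##.: next=.  (t=0,i=5, bit6=0)
  nb #.#: next=.  (t=0,i=14, bit5=0)
  nb #..: next=#  (t=0,i=6, bit4=1)
  nb .##: next=#  (t=0,i=2, bit3=1)
  nb .#.: next=#  (t=0,i=8, bit2=1)
  nb ..#: next=#  (t=0,i=1, bit1=1)
  nb ...: next=.  (t=0,i=0, bit0=0)
  bits 10011110 = 158

158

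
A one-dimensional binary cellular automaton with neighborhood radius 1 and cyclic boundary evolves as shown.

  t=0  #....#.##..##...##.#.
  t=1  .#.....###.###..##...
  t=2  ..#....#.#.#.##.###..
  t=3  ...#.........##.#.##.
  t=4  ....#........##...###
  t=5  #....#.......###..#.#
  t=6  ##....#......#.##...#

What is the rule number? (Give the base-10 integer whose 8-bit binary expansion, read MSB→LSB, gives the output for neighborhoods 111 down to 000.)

  ###|.  b7=0 t=1,i=8
  ##.|#  b6=1 t=0,i=8
  #.#|.  b5=0 t=0,i=6
  #..|#  b4=1 t=0,i=1
  .##|#  b3=1 t=0,i=7
  .#.|.  b2=0 t=0,i=0
  ..#|.  b1=0 t=0,i=4
  ...|.  b0=0 t=0,i=2
  bits 01011000 = 88

88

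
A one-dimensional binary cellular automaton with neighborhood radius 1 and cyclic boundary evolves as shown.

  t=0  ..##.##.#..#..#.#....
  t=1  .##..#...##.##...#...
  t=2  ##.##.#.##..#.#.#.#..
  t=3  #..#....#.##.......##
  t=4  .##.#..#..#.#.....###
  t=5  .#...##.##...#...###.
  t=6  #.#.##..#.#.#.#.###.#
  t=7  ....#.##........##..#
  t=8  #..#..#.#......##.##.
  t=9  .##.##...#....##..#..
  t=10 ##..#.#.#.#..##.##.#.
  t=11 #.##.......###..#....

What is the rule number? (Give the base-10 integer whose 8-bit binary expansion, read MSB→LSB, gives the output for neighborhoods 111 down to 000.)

  [7] ### => #  t=3,i=20
  [6] ##. => .  t=0,i=3
  [5] #.# => .  t=0,i=4
  [4] #.. => #  t=0,i=9
  [3] .## => #  t=0,i=2
  [2] .#. => .  t=0,i=8
  [1] ..# => #  t=0,i=1
  [0] ... => .  t=0,i=0
  bits 10011010 = 154

154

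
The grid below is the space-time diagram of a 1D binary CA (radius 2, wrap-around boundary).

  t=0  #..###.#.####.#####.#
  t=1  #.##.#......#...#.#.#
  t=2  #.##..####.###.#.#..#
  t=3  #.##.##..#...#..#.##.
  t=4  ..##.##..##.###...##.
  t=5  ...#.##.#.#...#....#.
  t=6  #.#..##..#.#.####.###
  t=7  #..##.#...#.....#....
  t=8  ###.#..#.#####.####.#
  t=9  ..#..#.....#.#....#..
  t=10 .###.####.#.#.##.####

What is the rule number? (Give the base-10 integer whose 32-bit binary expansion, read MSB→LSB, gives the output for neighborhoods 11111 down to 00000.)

2957588373

  [31] ##### => #  t=0,i=16
  [30] ####. => .  t=0,i=11
  [29] ###.# => #  t=0,i=5
  [28] ###.. => #  t=4,i=14
  [27] ##.## => .  t=0,i=13
  [26] ##.#. => .  t=0,i=6
  [25] ##..# => .  t=0,i=1
  [24] ##... => .  t=4,i=15
  [23] #.### => .  t=0,i=9
  [22] #.##. => #  t=0,i=20
  [21] #.#.# => .  t=0,i=7
  [20] #.#.. => .  t=1,i=5
  [19] #..## => #  t=0,i=2
  [18] #..#. => .  t=3,i=8
  [17] #...# => .  t=1,i=14
  [16] #.... => #  t=1,i=7
  [15] .#### => .  t=0,i=10
  [14] .###. => .  t=0,i=4
  [13] .##.# => #  t=1,i=0
  [12] .##.. => #  t=0,i=0
  [11] .#.## => .  t=0,i=8
  [10] .#.#. => #  t=1,i=17
  [9] .#..# => #  t=2,i=18
  [8] .#... => #  t=1,i=6
  [7] ..### => #  t=0,i=3
  [6] ..##. => .  t=2,i=20
  [5] ..#.# => .  t=1,i=16
  [4] ..#.. => #  t=1,i=12
  [3] ...## => .  t=4,i=1
  [2] ...#. => #  t=1,i=11
  [1] ....# => .  t=1,i=10
  [0] ..... => #  t=1,i=8
  bits 10110000010010010011011110010101 = 2957588373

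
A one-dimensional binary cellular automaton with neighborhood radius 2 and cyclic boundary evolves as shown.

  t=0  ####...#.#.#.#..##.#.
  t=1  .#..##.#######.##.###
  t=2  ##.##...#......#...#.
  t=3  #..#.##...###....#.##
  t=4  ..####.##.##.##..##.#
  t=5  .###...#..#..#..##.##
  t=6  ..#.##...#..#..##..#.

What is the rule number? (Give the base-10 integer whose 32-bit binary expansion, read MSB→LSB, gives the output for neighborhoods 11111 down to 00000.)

92261601

  nb #####: next=.  (t=1,i=9, bit31=0)
  nb ####.: next=.  (t=0,i=2, bit30=0)
  nb ###.#: next=.  (t=1,i=13, bit29=0)
  nb ###..: next=.  (t=0,i=3, bit28=0)
  nb ##.##: next=.  (t=1,i=6, bit27=0)
  nb ##.#.: next=#  (t=0,i=18, bit26=1)
  nb ##..#: next=.  (t=3,i=1, bit25=0)
  nb ##...: next=#  (t=0,i=4, bit24=1)
  nb #.###: next=.  (t=0,i=0, bit23=0)
  nb #.##.: next=#  (t=1,i=15, bit22=1)
  nb #.#.#: next=#  (t=0,i=9, bit21=1)
  nb #.#..: next=#  (t=0,i=13, bit20=1)
  nb #..##: next=#  (t=0,i=15, bit19=1)
  nb #..#.: next=#  (t=3,i=2, bit18=1)
  nb #...#: next=#  (t=0,i=5, bit17=1)
  nb #....: next=#  (t=2,i=10, bit16=1)
  nb .####: next=#  (t=0,i=1, bit15=1)
  nb .###.: next=#  (t=1,i=19, bit14=1)
  nb .##.#: next=.  (t=0,i=17, bit13=0)
  nb .##..: next=.  (t=2,i=4, bit12=0)
  nb .#.##: next=#  (t=0,i=20, bit11=1)
  nb .#.#.: next=#  (t=0,i=8, bit10=1)
  nb .#..#: next=.  (t=0,i=14, bit9=0)
  nb .#...: next=.  (t=2,i=9, bit8=0)
  nb ..###: next=#  (t=3,i=10, bit7=1)
  nb ..##.: next=#  (t=0,i=16, bit6=1)
  nb ..#.#: next=#  (t=0,i=7, bit5=1)
  nb ..#..: next=.  (t=2,i=8, bit4=0)
  nb ...##: next=.  (t=3,i=9, bit3=0)
  nb ...#.: next=.  (t=0,i=6, bit2=0)
  nb ....#: next=.  (t=2,i=13, bit1=0)
  nb .....: next=#  (t=2,i=11, bit0=1)
  bits 00000101011111111100110011100001 = 92261601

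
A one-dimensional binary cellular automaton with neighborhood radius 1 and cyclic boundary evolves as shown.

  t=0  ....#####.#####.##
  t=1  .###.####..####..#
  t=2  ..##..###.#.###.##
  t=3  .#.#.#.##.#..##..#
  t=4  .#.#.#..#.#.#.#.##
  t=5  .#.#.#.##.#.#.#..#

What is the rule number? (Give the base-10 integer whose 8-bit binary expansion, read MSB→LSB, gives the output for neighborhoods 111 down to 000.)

  ### -> #   bit 7 = 1  t=0,i=5
  ##. -> #   bit 6 = 1  t=0,i=8
  #.# -> .   bit 5 = 0  t=0,i=9
  #.. -> .   bit 4 = 0  t=0,i=0
  .## -> .   bit 3 = 0  t=0,i=4
  .#. -> #   bit 2 = 1  t=1,i=17
  ..# -> #   bit 1 = 1  t=0,i=3
  ... -> #   bit 0 = 1  t=0,i=1
  bits 11000111 = 199

199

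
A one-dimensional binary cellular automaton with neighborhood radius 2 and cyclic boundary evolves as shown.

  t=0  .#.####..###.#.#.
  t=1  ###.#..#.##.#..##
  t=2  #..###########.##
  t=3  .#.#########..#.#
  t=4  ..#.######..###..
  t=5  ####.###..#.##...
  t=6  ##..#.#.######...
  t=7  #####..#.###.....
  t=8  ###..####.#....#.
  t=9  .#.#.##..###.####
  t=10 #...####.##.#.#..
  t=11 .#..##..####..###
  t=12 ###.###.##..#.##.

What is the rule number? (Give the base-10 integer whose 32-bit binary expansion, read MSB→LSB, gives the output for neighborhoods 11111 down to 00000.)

2387934182

  #####|#  b31=1 t=1,i=0
  ####.|.  b30=0 t=0,i=5
  ###.#|.  b29=0 t=0,i=11
  ###..|.  b28=0 t=0,i=6
  ##.##|#  b27=1 t=2,i=14
  ##.#.|#  b26=1 t=0,i=12
  ##..#|#  b25=1 t=0,i=7
  ##...|.  b24=0 t=4,i=15
  #.###|.  b23=0 t=0,i=3
  #.##.|#  b22=1 t=1,i=9
  #.#.#|.  b21=0 t=0,i=13
  #.#..|#  b20=1 t=0,i=15
  #..##|.  b19=0 t=0,i=8
  #..#.|#  b18=1 t=0,i=0
  #...#|.  b17=0 t=5,i=15
  #....|.  b16=0 t=4,i=16
  .####|#  b15=1 t=0,i=4
  .###.|#  b14=1 t=0,i=10
  .##.#|#  b13=1 t=1,i=10
  .##..|#  b12=1 t=5,i=13
  .#.##|#  b11=1 t=0,i=2
  .#.#.|.  b10=0 t=0,i=14
  .#..#|#  b9=1 t=0,i=16
  .#...|#  b8=1 t=8,i=11
  ..###|#  b7=1 t=0,i=9
  ..##.|#  b6=1 t=6,i=0
  ..#.#|#  b5=1 t=0,i=1
  ..#..|.  b4=0 t=10,i=0
  ...##|.  b3=0 t=5,i=16
  ...#.|#  b2=1 t=4,i=1
  ....#|#  b1=1 t=4,i=0
  .....|.  b0=0 t=7,i=14
  bits 10001110010101001111101111100110 = 2387934182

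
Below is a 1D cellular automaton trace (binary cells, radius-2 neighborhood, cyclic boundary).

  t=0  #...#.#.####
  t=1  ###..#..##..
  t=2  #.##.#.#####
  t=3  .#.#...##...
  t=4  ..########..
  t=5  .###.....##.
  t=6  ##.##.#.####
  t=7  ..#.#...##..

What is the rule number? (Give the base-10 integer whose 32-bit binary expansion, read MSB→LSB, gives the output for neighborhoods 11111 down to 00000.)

463123929

  nb #####: next=.  (t=0,i=10, bit31=0)
  nb ####.: next=.  (t=0,i=11, bit30=0)
  nb ###.#: next=.  (t=2,i=0, bit29=0)
  nb ###..: next=#  (t=0,i=0, bit28=1)
  nb ##.##: next=#  (t=2,i=1, bit27=1)
  nb ##.#.: next=.  (t=2,i=4, bit26=0)
  nb ##..#: next=#  (t=1,i=3, bit25=1)
  nb ##...: next=#  (t=0,i=1, bit24=1)
  nb #.###: next=#  (t=0,i=8, bit23=1)
  nb #.##.: next=.  (t=2,i=2, bit22=0)
  nb #.#.#: next=.  (t=0,i=6, bit21=0)
  nb #.#..: next=#  (t=3,i=3, bit20=1)
  nb #..##: next=#  (t=1,i=7, bit19=1)
  nb #..#.: next=.  (t=1,i=4, bit18=0)
  nb #...#: next=#  (t=0,i=2, bit17=1)
  nb #....: next=.  (t=3,i=10, bit16=0)
  nb .####: next=#  (t=0,i=9, bit15=1)
  nb .###.: next=.  (t=1,i=1, bit14=0)
  nb .##.#: next=#  (t=2,i=3, bit13=1)
  nb .##..: next=#  (t=1,i=9, bit12=1)
  nb .#.##: next=.  (t=0,i=7, bit11=0)
  nb .#.#.: next=#  (t=0,i=5, bit10=1)
  nb .#..#: next=.  (t=1,i=6, bit9=0)
  nb .#...: next=#  (t=3,i=4, bit8=1)
  nb ..###: next=#  (t=1,i=0, bit7=1)
  nb ..##.: next=#  (t=1,i=8, bit6=1)
  nb ..#.#: next=.  (t=0,i=4, bit5=0)
  nb ..#..: next=#  (t=1,i=5, bit4=1)
  nb ...##: next=#  (t=3,i=6, bit3=1)
  nb ...#.: next=.  (t=0,i=3, bit2=0)
  nb ....#: next=.  (t=3,i=11, bit1=0)
  nb .....: next=#  (t=5,i=6, bit0=1)
  bits 00011011100110101011010111011001 = 463123929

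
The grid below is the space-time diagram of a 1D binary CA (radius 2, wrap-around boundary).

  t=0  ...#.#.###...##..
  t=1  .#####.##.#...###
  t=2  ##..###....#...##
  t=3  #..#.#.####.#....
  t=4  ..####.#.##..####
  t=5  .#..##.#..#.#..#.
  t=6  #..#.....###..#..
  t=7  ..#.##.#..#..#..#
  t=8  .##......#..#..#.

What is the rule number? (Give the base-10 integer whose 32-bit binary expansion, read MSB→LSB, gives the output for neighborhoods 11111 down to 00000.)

1772967206

  [31] ##### => .  t=1,i=3
  [30] ####. => #  t=1,i=4
  [29] ###.# => #  t=1,i=5
  [28] ###.. => .  t=0,i=9
  [27] ##.## => #  t=1,i=0
  [26] ##.#. => .  t=1,i=9
  [25] ##..# => .  t=2,i=2
  [24] ##... => #  t=0,i=10
  [23] #.### => #  t=0,i=7
  [22] #.##. => .  t=1,i=7
  [21] #.#.# => #  t=0,i=5
  [20] #.#.. => .  t=1,i=10
  [19] #..## => #  t=2,i=3
  [18] #..#. => #  t=3,i=2
  [17] #...# => .  t=0,i=11
  [16] #.... => #  t=0,i=16
  [15] .#### => .  t=1,i=2
  [14] .###. => #  t=0,i=8
  [13] .##.# => .  t=1,i=8
  [12] .##.. => #  t=0,i=14
  [11] .#.## => .  t=0,i=6
  [10] .#.#. => #  t=0,i=4
  [9] .#..# => .  t=3,i=1
  [8] .#... => #  t=1,i=11
  [7] ..### => .  t=1,i=14
  [6] ..##. => .  t=0,i=13
  [5] ..#.# => #  t=0,i=3
  [4] ..#.. => .  t=2,i=11
  [3] ...## => .  t=0,i=12
  [2] ...#. => #  t=0,i=2
  [1] ....# => #  t=0,i=1
  [0] ..... => .  t=0,i=0
  bits 01101001101011010101010100100110 = 1772967206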